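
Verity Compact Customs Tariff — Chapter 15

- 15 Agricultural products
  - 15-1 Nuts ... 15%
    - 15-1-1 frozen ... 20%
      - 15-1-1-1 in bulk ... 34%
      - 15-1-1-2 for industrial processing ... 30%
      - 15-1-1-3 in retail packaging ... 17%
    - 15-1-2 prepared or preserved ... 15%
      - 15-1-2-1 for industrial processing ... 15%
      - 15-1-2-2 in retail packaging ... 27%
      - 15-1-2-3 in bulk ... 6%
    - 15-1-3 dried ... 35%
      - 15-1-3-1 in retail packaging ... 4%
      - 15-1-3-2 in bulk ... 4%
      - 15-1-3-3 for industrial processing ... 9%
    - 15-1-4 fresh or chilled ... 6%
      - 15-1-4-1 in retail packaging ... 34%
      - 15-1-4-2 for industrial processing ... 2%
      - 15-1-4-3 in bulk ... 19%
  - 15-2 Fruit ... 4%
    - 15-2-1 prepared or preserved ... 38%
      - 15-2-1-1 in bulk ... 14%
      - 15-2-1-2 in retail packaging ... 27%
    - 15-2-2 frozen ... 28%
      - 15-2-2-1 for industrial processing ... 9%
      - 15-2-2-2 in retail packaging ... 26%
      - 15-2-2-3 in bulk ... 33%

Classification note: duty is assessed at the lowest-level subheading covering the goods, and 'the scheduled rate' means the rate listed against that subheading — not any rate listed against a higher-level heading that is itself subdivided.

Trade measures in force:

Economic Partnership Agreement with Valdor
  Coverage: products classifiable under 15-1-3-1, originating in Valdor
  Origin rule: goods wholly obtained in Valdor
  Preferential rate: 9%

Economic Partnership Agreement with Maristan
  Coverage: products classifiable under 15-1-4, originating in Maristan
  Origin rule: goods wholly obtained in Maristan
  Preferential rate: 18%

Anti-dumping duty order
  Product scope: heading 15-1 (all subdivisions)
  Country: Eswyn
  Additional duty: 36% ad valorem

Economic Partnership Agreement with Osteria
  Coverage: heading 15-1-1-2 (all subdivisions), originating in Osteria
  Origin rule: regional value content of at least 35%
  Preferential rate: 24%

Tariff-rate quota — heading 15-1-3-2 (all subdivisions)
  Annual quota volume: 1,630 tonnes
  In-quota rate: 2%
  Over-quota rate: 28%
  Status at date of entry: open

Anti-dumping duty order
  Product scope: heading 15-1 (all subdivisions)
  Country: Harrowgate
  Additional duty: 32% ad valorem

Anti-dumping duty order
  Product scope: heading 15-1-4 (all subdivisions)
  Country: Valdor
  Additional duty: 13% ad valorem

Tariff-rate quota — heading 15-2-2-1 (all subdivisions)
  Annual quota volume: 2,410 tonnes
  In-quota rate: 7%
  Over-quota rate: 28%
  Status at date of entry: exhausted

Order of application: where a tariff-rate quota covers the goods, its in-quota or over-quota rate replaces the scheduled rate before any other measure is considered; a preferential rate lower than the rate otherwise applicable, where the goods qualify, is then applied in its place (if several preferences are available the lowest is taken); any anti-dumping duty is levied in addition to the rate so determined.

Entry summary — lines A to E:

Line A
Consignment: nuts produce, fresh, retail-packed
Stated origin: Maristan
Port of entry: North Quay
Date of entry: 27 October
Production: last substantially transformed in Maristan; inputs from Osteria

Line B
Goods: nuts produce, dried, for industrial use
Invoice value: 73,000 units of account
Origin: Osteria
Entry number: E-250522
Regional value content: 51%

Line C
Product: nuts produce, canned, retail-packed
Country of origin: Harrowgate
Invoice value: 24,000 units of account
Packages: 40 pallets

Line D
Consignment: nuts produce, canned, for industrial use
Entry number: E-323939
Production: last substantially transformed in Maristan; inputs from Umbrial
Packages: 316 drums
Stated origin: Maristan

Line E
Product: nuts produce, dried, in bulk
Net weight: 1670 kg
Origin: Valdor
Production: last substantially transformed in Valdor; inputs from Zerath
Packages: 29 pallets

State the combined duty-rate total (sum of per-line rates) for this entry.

119%

Line A: nuts → 15-1; fresh → 15-1-4; retail-packed → 15-1-4-1. Scheduled 34%. Maristan agreement on 15-1-4: not wholly obtained. → 34%.
Line B: nuts → 15-1; dried → 15-1-3; for industrial use → 15-1-3-3. Scheduled 9%. Osteria agreement on 15-1-1-2: 15-1-3-3 not covered. → 9%.
Line C: nuts → 15-1; canned → 15-1-2; retail-packed → 15-1-2-2. Scheduled 27%. anti-dumping (Harrowgate, 15-1): +32%; total 27% + 32% = 59%. → 59%.
Line D: nuts → 15-1; canned → 15-1-2; for industrial use → 15-1-2-1. Scheduled 15%. Maristan agreement on 15-1-4: 15-1-2-1 not covered. → 15%.
Line E: nuts → 15-1; dried → 15-1-3; in bulk → 15-1-3-2. Scheduled 4%. quota on 15-1-3-2 open → in-quota 2%; Valdor agreement on 15-1-3-1: 15-1-3-2 not covered. → 2%.
Sum: 34% + 9% + 59% + 15% + 2% = 119%.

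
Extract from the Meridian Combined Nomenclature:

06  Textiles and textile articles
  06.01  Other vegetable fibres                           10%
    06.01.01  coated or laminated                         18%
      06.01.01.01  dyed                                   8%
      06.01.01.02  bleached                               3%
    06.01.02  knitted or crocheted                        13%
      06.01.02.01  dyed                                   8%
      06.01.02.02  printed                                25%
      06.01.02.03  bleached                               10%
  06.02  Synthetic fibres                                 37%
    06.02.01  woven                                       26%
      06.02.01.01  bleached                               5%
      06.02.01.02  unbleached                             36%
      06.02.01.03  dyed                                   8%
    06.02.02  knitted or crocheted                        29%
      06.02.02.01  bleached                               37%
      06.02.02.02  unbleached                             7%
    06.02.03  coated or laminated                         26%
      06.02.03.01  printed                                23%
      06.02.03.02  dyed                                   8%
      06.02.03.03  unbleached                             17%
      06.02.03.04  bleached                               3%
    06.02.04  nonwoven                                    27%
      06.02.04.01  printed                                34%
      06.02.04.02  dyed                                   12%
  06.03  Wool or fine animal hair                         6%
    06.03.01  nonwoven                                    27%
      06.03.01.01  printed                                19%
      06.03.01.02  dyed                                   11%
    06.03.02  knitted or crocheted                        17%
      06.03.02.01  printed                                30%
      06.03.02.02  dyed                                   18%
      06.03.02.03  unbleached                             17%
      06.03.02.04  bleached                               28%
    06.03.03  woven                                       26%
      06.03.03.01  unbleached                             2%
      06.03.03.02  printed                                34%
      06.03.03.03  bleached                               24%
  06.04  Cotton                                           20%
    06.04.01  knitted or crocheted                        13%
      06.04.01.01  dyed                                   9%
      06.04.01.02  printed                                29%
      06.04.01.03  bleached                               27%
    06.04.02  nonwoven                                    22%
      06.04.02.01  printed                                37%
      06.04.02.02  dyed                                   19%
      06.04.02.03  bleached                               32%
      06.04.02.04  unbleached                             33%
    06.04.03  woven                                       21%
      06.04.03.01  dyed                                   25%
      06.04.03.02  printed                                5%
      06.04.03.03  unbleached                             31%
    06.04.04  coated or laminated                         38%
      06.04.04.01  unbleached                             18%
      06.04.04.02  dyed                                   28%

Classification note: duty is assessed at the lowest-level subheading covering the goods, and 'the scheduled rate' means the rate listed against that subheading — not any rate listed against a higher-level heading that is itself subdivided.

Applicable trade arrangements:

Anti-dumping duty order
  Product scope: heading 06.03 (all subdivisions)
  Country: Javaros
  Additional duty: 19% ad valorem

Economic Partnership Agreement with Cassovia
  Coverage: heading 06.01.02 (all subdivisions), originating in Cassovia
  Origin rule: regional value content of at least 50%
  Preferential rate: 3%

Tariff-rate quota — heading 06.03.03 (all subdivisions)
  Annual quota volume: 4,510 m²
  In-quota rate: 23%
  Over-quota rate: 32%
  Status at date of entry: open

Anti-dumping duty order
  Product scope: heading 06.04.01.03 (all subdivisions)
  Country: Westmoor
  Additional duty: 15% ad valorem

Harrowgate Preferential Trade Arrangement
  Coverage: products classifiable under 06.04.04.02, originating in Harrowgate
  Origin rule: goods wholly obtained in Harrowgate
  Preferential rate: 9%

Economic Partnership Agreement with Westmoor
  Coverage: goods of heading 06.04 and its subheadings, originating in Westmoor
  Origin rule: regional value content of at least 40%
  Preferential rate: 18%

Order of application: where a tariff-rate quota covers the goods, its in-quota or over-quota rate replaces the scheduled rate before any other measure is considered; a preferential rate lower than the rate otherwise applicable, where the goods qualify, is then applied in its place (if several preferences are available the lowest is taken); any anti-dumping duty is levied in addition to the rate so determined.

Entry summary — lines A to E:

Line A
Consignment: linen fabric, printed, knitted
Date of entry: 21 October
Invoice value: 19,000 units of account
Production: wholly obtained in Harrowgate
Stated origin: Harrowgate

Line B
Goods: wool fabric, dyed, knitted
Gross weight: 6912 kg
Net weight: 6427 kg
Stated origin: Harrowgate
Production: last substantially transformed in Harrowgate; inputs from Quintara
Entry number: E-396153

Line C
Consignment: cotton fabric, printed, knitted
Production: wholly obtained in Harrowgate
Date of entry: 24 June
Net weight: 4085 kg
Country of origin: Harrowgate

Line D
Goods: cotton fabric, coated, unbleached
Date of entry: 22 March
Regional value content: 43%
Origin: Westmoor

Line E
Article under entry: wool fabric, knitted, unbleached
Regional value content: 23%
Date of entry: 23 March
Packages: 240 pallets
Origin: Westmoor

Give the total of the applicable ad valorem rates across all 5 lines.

107%

Line A: linen → 06.01; knitted → 06.01.02; printed → 06.01.02.02. Scheduled 25%. Harrowgate agreement on 06.04.04.02: 06.01.02.02 not covered. → 25%.
Line B: wool → 06.03; knitted → 06.03.02; dyed → 06.03.02.02. Scheduled 18%. Harrowgate agreement on 06.04.04.02: 06.03.02.02 not covered. → 18%.
Line C: cotton → 06.04; knitted → 06.04.01; printed → 06.04.01.02. Scheduled 29%. Harrowgate agreement on 06.04.04.02: 06.04.01.02 not covered. → 29%.
Line D: cotton → 06.04; coated → 06.04.04; unbleached → 06.04.04.01. Scheduled 18%. Westmoor agreement on 06.04: RVC ≥ 40% → 18% available; preference 18% not lower than 18% → no reduction. → 18%.
Line E: wool → 06.03; knitted → 06.03.02; unbleached → 06.03.02.03. Scheduled 17%. Westmoor agreement on 06.04: 06.03.02.03 not covered. → 17%.
Sum: 25% + 18% + 29% + 18% + 17% = 107%.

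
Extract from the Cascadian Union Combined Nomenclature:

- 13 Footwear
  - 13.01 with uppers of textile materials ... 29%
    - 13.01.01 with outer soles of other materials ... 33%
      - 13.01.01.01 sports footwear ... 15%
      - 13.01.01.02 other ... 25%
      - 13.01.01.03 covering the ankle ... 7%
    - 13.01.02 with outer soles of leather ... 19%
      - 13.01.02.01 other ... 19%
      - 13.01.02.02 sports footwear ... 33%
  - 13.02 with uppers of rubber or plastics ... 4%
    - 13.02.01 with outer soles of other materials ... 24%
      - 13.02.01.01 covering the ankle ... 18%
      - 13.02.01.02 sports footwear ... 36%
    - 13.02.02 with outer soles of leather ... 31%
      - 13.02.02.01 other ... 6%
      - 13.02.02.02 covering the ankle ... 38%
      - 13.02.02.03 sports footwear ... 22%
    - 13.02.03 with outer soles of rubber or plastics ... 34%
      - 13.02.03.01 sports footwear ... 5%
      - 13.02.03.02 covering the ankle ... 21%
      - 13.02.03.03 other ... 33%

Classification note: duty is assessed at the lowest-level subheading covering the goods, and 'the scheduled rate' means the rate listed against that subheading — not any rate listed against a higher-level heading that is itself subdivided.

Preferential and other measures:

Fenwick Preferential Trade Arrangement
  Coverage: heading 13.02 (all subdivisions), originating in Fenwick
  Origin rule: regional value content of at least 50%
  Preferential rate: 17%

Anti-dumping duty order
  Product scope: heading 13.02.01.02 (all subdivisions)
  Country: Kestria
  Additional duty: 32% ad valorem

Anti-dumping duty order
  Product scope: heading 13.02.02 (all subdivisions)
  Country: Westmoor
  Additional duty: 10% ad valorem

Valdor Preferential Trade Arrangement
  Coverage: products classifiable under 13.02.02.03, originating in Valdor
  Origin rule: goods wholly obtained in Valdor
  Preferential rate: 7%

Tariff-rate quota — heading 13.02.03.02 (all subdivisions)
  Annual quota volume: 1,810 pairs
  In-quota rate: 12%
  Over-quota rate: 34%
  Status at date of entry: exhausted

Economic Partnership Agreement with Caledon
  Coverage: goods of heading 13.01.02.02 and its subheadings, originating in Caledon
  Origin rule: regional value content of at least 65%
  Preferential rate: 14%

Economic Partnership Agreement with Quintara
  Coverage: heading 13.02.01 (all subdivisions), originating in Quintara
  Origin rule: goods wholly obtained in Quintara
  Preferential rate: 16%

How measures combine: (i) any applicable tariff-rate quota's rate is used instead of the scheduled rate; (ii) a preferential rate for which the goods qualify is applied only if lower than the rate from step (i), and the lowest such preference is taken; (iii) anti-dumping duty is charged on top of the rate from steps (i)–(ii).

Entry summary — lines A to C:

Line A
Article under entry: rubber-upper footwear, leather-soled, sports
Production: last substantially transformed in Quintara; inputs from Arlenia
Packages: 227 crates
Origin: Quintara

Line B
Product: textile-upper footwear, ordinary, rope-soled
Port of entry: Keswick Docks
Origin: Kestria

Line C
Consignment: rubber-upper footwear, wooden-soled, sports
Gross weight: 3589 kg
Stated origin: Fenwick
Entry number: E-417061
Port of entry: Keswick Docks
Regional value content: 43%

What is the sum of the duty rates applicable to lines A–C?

Line A: rubber-upper → 13.02; leather-soled → 13.02.02; sports → 13.02.02.03. Scheduled 22%. Quintara agreement on 13.02.01: 13.02.02.03 not covered. → 22%.
Line B: textile-upper → 13.01; rope-soled → 13.01.01; ordinary → 13.01.01.02. Scheduled 25%. No special measure applies. → 25%.
Line C: rubber-upper → 13.02; wooden-soled → 13.02.01; sports → 13.02.01.02. Scheduled 36%. Fenwick agreement on 13.02: RVC < 50%. → 36%.
Sum: 22% + 25% + 36% = 83%.

83%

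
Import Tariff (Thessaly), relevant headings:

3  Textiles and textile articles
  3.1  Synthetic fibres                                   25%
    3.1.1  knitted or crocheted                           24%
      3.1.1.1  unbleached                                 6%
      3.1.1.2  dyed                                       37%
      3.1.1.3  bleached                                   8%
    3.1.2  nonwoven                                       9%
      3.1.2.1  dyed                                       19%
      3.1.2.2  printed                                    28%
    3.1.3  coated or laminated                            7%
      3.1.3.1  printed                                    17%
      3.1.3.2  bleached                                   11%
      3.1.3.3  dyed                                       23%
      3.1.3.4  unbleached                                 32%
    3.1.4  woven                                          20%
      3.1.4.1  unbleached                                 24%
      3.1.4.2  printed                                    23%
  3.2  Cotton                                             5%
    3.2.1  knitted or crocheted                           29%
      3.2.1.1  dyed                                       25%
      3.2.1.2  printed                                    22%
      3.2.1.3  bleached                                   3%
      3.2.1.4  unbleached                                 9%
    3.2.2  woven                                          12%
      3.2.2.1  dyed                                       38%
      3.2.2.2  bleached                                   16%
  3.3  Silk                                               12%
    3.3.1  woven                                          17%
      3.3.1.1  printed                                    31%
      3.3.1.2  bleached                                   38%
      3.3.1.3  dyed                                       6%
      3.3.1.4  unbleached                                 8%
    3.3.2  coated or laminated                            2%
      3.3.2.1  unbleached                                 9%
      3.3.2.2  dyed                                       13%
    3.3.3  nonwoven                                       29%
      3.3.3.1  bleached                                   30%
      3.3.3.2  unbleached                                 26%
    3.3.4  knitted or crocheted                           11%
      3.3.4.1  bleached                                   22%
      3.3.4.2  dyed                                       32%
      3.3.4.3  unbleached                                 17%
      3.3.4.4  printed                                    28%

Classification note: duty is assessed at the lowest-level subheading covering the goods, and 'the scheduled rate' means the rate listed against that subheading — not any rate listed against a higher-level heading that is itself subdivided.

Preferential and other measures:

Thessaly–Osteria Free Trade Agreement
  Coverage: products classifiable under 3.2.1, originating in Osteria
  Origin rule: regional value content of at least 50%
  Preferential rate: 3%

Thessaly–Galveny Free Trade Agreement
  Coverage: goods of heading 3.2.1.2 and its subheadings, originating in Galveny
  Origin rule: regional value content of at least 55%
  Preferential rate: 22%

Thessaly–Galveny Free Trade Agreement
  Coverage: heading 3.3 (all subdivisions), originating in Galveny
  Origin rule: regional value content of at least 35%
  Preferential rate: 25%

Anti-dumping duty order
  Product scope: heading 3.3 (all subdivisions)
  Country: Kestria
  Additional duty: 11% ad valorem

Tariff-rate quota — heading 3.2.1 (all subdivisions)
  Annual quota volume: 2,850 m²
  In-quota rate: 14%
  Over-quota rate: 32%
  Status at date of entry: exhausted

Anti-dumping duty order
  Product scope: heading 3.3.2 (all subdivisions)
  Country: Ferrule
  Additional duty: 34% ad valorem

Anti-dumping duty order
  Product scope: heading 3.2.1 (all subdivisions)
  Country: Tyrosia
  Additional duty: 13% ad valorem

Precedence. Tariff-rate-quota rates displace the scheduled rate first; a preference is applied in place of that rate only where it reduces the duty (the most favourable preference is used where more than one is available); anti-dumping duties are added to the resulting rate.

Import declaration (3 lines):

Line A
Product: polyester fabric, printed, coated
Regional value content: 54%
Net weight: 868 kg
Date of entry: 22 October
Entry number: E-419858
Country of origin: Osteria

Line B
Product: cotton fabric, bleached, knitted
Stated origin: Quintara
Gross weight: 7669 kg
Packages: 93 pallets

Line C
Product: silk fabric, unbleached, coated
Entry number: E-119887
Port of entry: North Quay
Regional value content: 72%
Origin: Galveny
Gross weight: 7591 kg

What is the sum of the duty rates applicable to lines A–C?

Line A: polyester → 3.1; coated → 3.1.3; printed → 3.1.3.1. Scheduled 17%. Osteria agreement on 3.2.1: 3.1.3.1 not covered. → 17%.
Line B: cotton → 3.2; knitted → 3.2.1; bleached → 3.2.1.3. Scheduled 3%. quota on 3.2.1 exhausted → over-quota 32%. → 32%.
Line C: silk → 3.3; coated → 3.3.2; unbleached → 3.3.2.1. Scheduled 9%. Galveny agreement on 3.2.1.2: 3.3.2.1 not covered; Galveny agreement on 3.3: RVC ≥ 35% → 25% available; preference 25% not lower than 9% → no reduction. → 9%.
Sum: 17% + 32% + 9% = 58%.

58%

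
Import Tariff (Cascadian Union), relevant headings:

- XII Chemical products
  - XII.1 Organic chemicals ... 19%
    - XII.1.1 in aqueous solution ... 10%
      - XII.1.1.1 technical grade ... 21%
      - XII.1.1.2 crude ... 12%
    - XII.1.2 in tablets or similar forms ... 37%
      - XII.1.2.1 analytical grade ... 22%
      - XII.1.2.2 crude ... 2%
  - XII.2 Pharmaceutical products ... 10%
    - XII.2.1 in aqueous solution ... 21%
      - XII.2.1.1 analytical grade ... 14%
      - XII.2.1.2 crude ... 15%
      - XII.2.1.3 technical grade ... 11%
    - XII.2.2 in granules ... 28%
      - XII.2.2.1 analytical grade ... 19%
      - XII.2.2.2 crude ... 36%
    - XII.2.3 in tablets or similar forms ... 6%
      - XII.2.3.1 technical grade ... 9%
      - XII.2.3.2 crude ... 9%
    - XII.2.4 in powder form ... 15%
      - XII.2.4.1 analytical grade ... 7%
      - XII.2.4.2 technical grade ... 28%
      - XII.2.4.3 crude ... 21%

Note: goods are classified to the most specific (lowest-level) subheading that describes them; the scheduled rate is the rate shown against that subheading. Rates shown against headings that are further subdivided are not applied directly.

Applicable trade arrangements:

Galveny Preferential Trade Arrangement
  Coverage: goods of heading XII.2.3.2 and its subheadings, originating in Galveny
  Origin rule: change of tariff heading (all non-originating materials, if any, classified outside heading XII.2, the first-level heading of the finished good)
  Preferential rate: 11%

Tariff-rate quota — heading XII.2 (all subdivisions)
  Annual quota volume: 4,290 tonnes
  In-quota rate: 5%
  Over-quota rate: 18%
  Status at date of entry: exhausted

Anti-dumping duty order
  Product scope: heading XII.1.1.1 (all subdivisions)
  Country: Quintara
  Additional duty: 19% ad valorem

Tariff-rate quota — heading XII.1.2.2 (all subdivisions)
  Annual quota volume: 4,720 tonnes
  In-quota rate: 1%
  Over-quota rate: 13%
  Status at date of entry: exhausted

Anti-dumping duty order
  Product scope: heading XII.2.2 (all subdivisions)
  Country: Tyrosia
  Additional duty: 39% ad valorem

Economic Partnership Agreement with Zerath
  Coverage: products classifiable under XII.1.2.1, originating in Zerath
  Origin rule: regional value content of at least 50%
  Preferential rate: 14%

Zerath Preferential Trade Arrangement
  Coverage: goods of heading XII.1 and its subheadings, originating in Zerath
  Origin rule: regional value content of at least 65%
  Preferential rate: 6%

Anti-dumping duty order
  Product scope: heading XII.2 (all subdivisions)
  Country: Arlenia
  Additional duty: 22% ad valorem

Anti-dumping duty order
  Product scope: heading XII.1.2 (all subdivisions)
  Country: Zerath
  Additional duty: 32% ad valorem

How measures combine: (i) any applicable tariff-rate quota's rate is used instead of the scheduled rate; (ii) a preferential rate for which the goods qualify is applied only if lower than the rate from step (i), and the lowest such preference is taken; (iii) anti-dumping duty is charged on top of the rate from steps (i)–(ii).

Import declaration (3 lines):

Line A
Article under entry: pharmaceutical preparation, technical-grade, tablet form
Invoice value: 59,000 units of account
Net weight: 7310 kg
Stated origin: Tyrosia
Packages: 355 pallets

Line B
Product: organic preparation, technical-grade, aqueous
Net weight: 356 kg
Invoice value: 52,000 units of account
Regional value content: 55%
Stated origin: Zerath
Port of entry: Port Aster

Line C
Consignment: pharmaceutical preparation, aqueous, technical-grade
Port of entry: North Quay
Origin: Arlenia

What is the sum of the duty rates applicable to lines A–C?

79%

Line A: pharmaceutical → XII.2; tablet form → XII.2.3; technical-grade → XII.2.3.1. Scheduled 9%. quota on XII.2 exhausted → over-quota 18%. → 18%.
Line B: organic → XII.1; aqueous → XII.1.1; technical-grade → XII.1.1.1. Scheduled 21%. Zerath agreement on XII.1.2.1: XII.1.1.1 not covered; Zerath agreement on XII.1: RVC < 65%. → 21%.
Line C: pharmaceutical → XII.2; aqueous → XII.2.1; technical-grade → XII.2.1.3. Scheduled 11%. quota on XII.2 exhausted → over-quota 18%; anti-dumping (Arlenia, XII.2): +22%; total 18% + 22% = 40%. → 40%.
Sum: 18% + 21% + 40% = 79%.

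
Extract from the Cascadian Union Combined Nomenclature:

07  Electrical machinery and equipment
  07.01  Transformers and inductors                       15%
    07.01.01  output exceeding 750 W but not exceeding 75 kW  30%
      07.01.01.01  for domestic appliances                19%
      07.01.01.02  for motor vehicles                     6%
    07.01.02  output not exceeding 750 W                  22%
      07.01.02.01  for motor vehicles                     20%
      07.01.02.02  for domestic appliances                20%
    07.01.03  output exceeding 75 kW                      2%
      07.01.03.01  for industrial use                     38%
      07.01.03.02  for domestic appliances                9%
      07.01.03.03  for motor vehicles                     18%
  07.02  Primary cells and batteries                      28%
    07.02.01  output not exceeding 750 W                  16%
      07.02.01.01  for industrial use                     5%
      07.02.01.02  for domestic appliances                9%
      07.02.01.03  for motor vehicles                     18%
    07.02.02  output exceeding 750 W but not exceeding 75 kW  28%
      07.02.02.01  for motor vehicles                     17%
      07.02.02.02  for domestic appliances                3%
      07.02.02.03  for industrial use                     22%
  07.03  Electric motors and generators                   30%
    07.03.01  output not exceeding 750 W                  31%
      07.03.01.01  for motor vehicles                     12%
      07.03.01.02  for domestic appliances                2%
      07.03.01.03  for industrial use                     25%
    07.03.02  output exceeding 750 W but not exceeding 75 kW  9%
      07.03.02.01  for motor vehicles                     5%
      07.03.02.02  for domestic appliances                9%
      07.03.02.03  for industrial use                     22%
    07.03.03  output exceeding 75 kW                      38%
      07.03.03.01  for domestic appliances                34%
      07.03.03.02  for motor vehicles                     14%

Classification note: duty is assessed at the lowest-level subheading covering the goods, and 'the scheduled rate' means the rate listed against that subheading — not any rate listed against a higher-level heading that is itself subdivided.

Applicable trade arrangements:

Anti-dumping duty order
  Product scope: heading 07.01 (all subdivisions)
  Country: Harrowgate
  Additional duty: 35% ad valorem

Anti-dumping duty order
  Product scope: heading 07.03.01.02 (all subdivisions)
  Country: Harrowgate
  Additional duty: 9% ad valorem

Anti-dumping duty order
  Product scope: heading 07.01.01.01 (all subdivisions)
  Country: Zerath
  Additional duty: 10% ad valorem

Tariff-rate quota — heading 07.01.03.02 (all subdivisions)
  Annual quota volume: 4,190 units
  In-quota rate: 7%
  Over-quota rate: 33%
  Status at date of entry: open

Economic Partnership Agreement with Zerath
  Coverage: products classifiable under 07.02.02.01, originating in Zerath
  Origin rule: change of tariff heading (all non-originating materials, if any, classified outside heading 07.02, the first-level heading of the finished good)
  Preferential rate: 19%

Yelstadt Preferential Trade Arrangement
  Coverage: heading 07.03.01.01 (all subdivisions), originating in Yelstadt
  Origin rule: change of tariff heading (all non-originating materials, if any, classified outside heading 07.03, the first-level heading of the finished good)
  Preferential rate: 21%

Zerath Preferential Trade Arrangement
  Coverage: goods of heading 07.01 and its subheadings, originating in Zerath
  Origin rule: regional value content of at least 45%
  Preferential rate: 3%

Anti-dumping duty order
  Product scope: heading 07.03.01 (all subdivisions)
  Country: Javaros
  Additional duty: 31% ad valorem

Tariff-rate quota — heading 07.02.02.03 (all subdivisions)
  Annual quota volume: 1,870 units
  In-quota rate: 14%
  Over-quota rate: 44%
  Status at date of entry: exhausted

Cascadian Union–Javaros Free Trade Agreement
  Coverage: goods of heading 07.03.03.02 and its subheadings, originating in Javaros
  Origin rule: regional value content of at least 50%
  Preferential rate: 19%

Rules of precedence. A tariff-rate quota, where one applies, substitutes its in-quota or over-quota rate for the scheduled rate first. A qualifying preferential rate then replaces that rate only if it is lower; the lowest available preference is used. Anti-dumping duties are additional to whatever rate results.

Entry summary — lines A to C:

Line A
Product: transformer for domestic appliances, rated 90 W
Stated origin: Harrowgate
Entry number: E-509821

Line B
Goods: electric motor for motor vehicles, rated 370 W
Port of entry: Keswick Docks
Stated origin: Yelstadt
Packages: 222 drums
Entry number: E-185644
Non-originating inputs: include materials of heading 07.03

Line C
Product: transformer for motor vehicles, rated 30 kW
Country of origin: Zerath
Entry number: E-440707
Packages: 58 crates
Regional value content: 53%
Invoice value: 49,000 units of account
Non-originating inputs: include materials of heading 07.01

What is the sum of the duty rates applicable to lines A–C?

Line A: transformer → 07.01; rated 90 W → 07.01.02; for domestic appliances → 07.01.02.02. Scheduled 20%. anti-dumping (Harrowgate, 07.01): +35%; total 20% + 35% = 55%. → 55%.
Line B: electric motor → 07.03; rated 370 W → 07.03.01; for motor vehicles → 07.03.01.01. Scheduled 12%. Yelstadt agreement on 07.03.01.01: CTH not met. → 12%.
Line C: transformer → 07.01; rated 30 kW → 07.01.01; for motor vehicles → 07.01.01.02. Scheduled 6%. Zerath agreement on 07.02.02.01: 07.01.01.02 not covered; Zerath agreement on 07.01: RVC ≥ 45% → 3% available; preferential 3%. → 3%.
Sum: 55% + 12% + 3% = 70%.

70%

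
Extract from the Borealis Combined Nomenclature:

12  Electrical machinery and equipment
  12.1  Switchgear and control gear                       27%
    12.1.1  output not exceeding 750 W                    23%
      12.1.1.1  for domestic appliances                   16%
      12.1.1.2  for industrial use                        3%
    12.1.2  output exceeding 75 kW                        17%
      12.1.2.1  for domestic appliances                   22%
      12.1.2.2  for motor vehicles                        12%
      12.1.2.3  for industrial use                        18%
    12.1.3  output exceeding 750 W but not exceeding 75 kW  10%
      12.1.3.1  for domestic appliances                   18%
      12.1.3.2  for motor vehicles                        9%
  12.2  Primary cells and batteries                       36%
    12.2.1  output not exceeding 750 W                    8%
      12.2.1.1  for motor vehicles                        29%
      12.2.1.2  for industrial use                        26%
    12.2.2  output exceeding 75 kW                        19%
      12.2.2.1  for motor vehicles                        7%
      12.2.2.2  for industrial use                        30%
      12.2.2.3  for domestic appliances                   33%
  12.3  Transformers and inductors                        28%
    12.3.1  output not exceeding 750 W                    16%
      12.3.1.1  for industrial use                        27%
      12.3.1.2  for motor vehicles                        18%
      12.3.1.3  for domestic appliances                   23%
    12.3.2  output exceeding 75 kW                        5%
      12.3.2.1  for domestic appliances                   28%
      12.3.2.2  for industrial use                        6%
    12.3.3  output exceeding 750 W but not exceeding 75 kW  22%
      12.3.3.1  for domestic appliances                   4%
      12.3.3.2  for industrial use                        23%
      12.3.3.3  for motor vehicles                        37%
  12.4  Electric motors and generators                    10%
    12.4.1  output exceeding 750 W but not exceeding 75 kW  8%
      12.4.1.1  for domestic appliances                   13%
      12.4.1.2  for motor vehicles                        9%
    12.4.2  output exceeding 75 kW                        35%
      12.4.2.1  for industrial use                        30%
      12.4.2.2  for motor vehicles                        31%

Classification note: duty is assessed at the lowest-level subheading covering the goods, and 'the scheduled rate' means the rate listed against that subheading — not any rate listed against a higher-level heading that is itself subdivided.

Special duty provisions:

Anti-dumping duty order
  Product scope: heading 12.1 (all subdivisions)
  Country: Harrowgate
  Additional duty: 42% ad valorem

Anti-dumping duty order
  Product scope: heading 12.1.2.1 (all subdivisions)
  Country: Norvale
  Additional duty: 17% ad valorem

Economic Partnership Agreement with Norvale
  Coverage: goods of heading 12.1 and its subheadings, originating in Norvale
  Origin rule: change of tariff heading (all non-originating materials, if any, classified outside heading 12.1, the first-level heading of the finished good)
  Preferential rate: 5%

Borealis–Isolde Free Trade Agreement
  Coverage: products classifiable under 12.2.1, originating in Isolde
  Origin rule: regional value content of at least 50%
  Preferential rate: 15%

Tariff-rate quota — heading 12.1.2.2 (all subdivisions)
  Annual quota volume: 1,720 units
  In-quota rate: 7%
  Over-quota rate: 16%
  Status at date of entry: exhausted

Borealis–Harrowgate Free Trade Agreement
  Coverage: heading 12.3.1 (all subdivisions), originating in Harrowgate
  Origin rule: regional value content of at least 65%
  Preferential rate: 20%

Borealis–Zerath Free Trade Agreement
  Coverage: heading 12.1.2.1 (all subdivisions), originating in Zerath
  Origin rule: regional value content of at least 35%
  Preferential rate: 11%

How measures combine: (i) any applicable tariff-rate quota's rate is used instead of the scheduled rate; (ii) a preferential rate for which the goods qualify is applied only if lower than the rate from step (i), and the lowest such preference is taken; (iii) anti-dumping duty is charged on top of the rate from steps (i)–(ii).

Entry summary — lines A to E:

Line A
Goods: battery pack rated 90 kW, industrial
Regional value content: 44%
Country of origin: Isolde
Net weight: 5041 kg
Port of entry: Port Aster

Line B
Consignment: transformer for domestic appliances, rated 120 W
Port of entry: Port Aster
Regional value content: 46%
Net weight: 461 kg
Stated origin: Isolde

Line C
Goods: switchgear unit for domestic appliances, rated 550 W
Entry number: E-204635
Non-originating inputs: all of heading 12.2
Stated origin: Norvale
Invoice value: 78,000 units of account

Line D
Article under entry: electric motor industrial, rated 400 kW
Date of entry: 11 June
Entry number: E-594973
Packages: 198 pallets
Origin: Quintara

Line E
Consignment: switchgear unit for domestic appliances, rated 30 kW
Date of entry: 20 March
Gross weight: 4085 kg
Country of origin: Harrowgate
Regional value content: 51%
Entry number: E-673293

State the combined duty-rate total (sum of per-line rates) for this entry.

148%

Line A: battery pack → 12.2; rated 90 kW → 12.2.2; industrial → 12.2.2.2. Scheduled 30%. Isolde agreement on 12.2.1: 12.2.2.2 not covered. → 30%.
Line B: transformer → 12.3; rated 120 W → 12.3.1; for domestic appliances → 12.3.1.3. Scheduled 23%. Isolde agreement on 12.2.1: 12.3.1.3 not covered. → 23%.
Line C: switchgear unit → 12.1; rated 550 W → 12.1.1; for domestic appliances → 12.1.1.1. Scheduled 16%. Norvale agreement on 12.1: CTH met → 5% available; preferential 5%. → 5%.
Line D: electric motor → 12.4; rated 400 kW → 12.4.2; industrial → 12.4.2.1. Scheduled 30%. No special measure applies. → 30%.
Line E: switchgear unit → 12.1; rated 30 kW → 12.1.3; for domestic appliances → 12.1.3.1. Scheduled 18%. Harrowgate agreement on 12.3.1: 12.1.3.1 not covered; anti-dumping (Harrowgate, 12.1): +42%; total 18% + 42% = 60%. → 60%.
Sum: 30% + 23% + 5% + 30% + 60% = 148%.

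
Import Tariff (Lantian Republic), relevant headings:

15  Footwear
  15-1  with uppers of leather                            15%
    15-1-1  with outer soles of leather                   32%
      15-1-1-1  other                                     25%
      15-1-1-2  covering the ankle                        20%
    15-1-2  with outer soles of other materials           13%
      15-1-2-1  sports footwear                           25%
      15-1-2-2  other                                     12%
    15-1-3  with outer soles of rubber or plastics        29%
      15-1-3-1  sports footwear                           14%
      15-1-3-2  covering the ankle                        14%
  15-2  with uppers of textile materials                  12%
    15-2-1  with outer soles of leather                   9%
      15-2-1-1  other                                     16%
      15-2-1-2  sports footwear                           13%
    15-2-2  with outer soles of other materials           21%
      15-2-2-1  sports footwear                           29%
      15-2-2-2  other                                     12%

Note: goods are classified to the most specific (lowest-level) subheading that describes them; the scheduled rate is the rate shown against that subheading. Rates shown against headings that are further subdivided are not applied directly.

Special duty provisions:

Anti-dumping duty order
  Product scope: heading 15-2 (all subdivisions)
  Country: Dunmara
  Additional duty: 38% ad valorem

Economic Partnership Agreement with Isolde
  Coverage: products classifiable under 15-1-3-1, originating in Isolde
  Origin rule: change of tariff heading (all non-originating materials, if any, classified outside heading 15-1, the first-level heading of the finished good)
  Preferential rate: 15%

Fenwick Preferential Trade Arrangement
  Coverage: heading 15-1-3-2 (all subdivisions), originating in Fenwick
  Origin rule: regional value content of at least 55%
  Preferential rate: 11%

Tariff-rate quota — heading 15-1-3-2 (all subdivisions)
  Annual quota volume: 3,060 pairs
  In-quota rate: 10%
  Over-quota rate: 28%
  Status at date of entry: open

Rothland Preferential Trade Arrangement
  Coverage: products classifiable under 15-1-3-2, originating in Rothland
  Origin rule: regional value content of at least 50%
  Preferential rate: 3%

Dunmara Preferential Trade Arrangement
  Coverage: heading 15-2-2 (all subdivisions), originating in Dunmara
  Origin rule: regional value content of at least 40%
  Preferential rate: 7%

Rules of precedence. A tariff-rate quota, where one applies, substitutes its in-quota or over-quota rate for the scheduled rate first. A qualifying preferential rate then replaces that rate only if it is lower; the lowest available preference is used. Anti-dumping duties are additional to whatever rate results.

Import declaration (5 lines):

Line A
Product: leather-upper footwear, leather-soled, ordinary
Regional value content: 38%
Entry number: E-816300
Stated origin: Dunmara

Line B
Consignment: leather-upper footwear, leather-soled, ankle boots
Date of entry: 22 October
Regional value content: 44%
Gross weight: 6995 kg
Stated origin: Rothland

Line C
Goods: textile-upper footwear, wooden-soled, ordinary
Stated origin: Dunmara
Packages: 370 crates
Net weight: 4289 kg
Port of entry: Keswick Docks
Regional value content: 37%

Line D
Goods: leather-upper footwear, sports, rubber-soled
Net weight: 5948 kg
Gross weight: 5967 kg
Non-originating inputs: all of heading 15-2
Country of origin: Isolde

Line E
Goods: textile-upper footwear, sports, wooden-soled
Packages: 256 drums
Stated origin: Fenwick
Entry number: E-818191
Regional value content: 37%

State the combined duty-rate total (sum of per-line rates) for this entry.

138%

Line A: leather-upper → 15-1; leather-soled → 15-1-1; ordinary → 15-1-1-1. Scheduled 25%. Dunmara agreement on 15-2-2: 15-1-1-1 not covered. → 25%.
Line B: leather-upper → 15-1; leather-soled → 15-1-1; ankle boots → 15-1-1-2. Scheduled 20%. Rothland agreement on 15-1-3-2: 15-1-1-2 not covered. → 20%.
Line C: textile-upper → 15-2; wooden-soled → 15-2-2; ordinary → 15-2-2-2. Scheduled 12%. Dunmara agreement on 15-2-2: RVC < 40%; anti-dumping (Dunmara, 15-2): +38%; total 12% + 38% = 50%. → 50%.
Line D: leather-upper → 15-1; rubber-soled → 15-1-3; sports → 15-1-3-1. Scheduled 14%. Isolde agreement on 15-1-3-1: CTH met → 15% available; preference 15% not lower than 14% → no reduction. → 14%.
Line E: textile-upper → 15-2; wooden-soled → 15-2-2; sports → 15-2-2-1. Scheduled 29%. Fenwick agreement on 15-1-3-2: 15-2-2-1 not covered. → 29%.
Sum: 25% + 20% + 50% + 14% + 29% = 138%.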